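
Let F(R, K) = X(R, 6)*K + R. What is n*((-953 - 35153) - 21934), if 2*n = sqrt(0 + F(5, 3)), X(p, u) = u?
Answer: -29020*sqrt(23) ≈ -1.3918e+5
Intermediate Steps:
F(R, K) = R + 6*K (F(R, K) = 6*K + R = R + 6*K)
n = sqrt(23)/2 (n = sqrt(0 + (5 + 6*3))/2 = sqrt(0 + (5 + 18))/2 = sqrt(0 + 23)/2 = sqrt(23)/2 ≈ 2.3979)
n*((-953 - 35153) - 21934) = (sqrt(23)/2)*((-953 - 35153) - 21934) = (sqrt(23)/2)*(-36106 - 21934) = (sqrt(23)/2)*(-58040) = -29020*sqrt(23)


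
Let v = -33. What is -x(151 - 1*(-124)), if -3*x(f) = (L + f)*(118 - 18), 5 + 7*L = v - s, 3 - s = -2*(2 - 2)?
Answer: 62800/7 ≈ 8971.4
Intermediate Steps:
s = 3 (s = 3 - (-2)*(2 - 2) = 3 - (-2)*0 = 3 - 1*0 = 3 + 0 = 3)
L = -41/7 (L = -5/7 + (-33 - 1*3)/7 = -5/7 + (-33 - 3)/7 = -5/7 + (⅐)*(-36) = -5/7 - 36/7 = -41/7 ≈ -5.8571)
x(f) = 4100/21 - 100*f/3 (x(f) = -(-41/7 + f)*(118 - 18)/3 = -(-41/7 + f)*100/3 = -(-4100/7 + 100*f)/3 = 4100/21 - 100*f/3)
-x(151 - 1*(-124)) = -(4100/21 - 100*(151 - 1*(-124))/3) = -(4100/21 - 100*(151 + 124)/3) = -(4100/21 - 100/3*275) = -(4100/21 - 27500/3) = -1*(-62800/7) = 62800/7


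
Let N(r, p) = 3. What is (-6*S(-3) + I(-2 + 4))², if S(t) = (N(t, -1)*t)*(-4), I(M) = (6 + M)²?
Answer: 23104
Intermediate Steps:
S(t) = -12*t (S(t) = (3*t)*(-4) = -12*t)
(-6*S(-3) + I(-2 + 4))² = (-(-72)*(-3) + (6 + (-2 + 4))²)² = (-6*36 + (6 + 2)²)² = (-216 + 8²)² = (-216 + 64)² = (-152)² = 23104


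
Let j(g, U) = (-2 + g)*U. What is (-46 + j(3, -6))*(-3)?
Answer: 156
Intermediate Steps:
j(g, U) = U*(-2 + g)
(-46 + j(3, -6))*(-3) = (-46 - 6*(-2 + 3))*(-3) = (-46 - 6*1)*(-3) = (-46 - 6)*(-3) = -52*(-3) = 156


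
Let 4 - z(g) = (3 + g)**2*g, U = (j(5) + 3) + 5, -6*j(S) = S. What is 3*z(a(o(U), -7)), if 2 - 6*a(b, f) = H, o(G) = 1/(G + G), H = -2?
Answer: -134/9 ≈ -14.889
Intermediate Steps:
j(S) = -S/6
U = 43/6 (U = (-1/6*5 + 3) + 5 = (-5/6 + 3) + 5 = 13/6 + 5 = 43/6 ≈ 7.1667)
o(G) = 1/(2*G)
a(b, f) = 2/3 (a(b, f) = 1/3 - 1/6*(-2) = 1/3 + 1/3 = 2/3)
z(g) = 4 - g*(3 + g)**2 (z(g) = 4 - (3 + g)**2*g = 4 - g*(3 + g)**2)
3*z(a(o(U), -7)) = 3*(4 - 1*2/3*(3 + 2/3)**2) = 3*(4 - 1*2/3*(11/3)**2) = 3*(4 - 1*2/3*121/9) = 3*(4 - 242/27) = 3*(-134/27) = -134/9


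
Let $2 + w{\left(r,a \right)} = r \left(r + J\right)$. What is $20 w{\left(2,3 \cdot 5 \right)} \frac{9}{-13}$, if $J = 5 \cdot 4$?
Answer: $- \frac{7560}{13} \approx -581.54$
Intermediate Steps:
$J = 20$
$w{\left(r,a \right)} = -2 + r \left(20 + r\right)$ ($w{\left(r,a \right)} = -2 + r \left(r + 20\right) = -2 + r \left(20 + r\right)$)
$20 w{\left(2,3 \cdot 5 \right)} \frac{9}{-13} = 20 \left(-2 + 2^{2} + 20 \cdot 2\right) \frac{9}{-13} = 20 \left(-2 + 4 + 40\right) 9 \left(- \frac{1}{13}\right) = 20 \cdot 42 \left(- \frac{9}{13}\right) = 840 \left(- \frac{9}{13}\right) = - \frac{7560}{13}$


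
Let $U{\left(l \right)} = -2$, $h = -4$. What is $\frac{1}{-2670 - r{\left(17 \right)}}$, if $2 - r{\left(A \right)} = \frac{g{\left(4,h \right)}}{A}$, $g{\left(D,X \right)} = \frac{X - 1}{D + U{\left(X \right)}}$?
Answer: $- \frac{34}{90853} \approx -0.00037423$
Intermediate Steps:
$g{\left(D,X \right)} = \frac{-1 + X}{-2 + D}$ ($g{\left(D,X \right)} = \frac{X - 1}{D - 2} = \frac{-1 + X}{-2 + D}$)
$r{\left(A \right)} = 2 + \frac{5}{2 A}$ ($r{\left(A \right)} = 2 - \frac{\frac{1}{-2 + 4} \left(-1 - 4\right)}{A} = 2 - \frac{\frac{1}{2} \left(-5\right)}{A} = 2 - - \frac{5}{2 A} = 2 + \frac{5}{2 A}$)
$\frac{1}{-2670 - r{\left(17 \right)}} = \frac{1}{-2670 - \left(2 + \frac{5}{2 \cdot 17}\right)} = \frac{1}{-2670 - \left(2 + \frac{5}{2} \cdot \frac{1}{17}\right)} = \frac{1}{-2670 - \left(2 + \frac{5}{34}\right)} = \frac{1}{-2670 - \frac{73}{34}} = \frac{1}{- \frac{90853}{34}} = - \frac{34}{90853}$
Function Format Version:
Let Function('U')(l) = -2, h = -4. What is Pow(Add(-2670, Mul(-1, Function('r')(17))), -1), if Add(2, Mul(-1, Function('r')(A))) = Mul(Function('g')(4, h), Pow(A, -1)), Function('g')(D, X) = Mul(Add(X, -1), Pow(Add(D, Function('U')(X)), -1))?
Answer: Rational(-34, 90853) ≈ -0.00037423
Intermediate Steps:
Function('g')(D, X) = Mul(Pow(Add(-2, D), -1), Add(-1, X)) (Function('g')(D, X) = Mul(Add(X, -1), Pow(Add(D, -2), -1)) = Mul(Add(-1, X), Pow(Add(-2, D), -1)) = Mul(Pow(Add(-2, D), -1), Add(-1, X)))
Function('r')(A) = Add(2, Mul(Rational(5, 2), Pow(A, -1))) (Function('r')(A) = Add(2, Mul(-1, Mul(Mul(Pow(Add(-2, 4), -1), Add(-1, -4)), Pow(A, -1)))) = Add(2, Mul(-1, Mul(Mul(Pow(2, -1), -5), Pow(A, -1)))) = Add(2, Mul(-1, Mul(Mul(Rational(1, 2), -5), Pow(A, -1)))) = Add(2, Mul(-1, Mul(Rational(-5, 2), Pow(A, -1)))) = Add(2, Mul(Rational(5, 2), Pow(A, -1))))
Pow(Add(-2670, Mul(-1, Function('r')(17))), -1) = Pow(Add(-2670, Mul(-1, Add(2, Mul(Rational(5, 2), Pow(17, -1))))), -1) = Pow(Add(-2670, Mul(-1, Add(2, Mul(Rational(5, 2), Rational(1, 17))))), -1) = Pow(Add(-2670, Mul(-1, Add(2, Rational(5, 34)))), -1) = Pow(Add(-2670, Mul(-1, Rational(73, 34))), -1) = Pow(Add(-2670, Rational(-73, 34)), -1) = Pow(Rational(-90853, 34), -1) = Rational(-34, 90853)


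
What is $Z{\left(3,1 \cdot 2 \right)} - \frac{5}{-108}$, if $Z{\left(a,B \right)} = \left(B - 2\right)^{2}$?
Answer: $\frac{5}{108} \approx 0.046296$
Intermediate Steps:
$Z{\left(a,B \right)} = \left(-2 + B\right)^{2}$
$Z{\left(3,1 \cdot 2 \right)} - \frac{5}{-108} = \left(-2 + 1 \cdot 2\right)^{2} - \frac{5}{-108} = \left(-2 + 2\right)^{2} - - \frac{5}{108} = 0^{2} + \frac{5}{108} = 0 + \frac{5}{108} = \frac{5}{108}$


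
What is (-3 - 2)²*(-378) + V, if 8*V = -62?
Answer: -37831/4 ≈ -9457.8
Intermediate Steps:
V = -31/4 (V = (⅛)*(-62) = -31/4 ≈ -7.7500)
(-3 - 2)²*(-378) + V = (-3 - 2)²*(-378) - 31/4 = (-5)²*(-378) - 31/4 = 25*(-378) - 31/4 = -9450 - 31/4 = -37831/4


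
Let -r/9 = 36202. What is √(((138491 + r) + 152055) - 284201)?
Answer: 3*I*√35497 ≈ 565.22*I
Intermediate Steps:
r = -325818 (r = -9*36202 = -325818)
√(((138491 + r) + 152055) - 284201) = √(((138491 - 325818) + 152055) - 284201) = √((-187327 + 152055) - 284201) = √(-35272 - 284201) = √(-319473) = 3*I*√35497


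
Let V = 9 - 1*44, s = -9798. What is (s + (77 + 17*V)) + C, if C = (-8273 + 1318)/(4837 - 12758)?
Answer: -81706081/7921 ≈ -10315.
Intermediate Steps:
C = 6955/7921 (C = -6955/(-7921) = -6955*(-1/7921) = 6955/7921 ≈ 0.87805)
V = -35 (V = 9 - 44 = -35)
(s + (77 + 17*V)) + C = (-9798 + (77 + 17*(-35))) + 6955/7921 = (-9798 + (77 - 595)) + 6955/7921 = (-9798 - 518) + 6955/7921 = -10316 + 6955/7921 = -81706081/7921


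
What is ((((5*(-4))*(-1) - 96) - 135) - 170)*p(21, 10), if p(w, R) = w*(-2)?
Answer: 16002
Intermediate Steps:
p(w, R) = -2*w
((((5*(-4))*(-1) - 96) - 135) - 170)*p(21, 10) = ((((5*(-4))*(-1) - 96) - 135) - 170)*(-2*21) = (((-20*(-1) - 96) - 135) - 170)*(-42) = (((20 - 96) - 135) - 170)*(-42) = ((-76 - 135) - 170)*(-42) = (-211 - 170)*(-42) = -381*(-42) = 16002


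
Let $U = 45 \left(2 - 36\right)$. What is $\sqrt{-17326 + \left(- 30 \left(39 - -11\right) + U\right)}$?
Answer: $2 i \sqrt{5089} \approx 142.67 i$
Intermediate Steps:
$U = -1530$ ($U = 45 \left(-34\right) = -1530$)
$\sqrt{-17326 + \left(- 30 \left(39 - -11\right) + U\right)} = \sqrt{-17326 - \left(1530 + 30 \left(39 - -11\right)\right)} = \sqrt{-17326 - \left(1530 + 30 \left(39 + \left(-22 + 33\right)\right)\right)} = \sqrt{-17326 - \left(1530 + 30 \left(39 + 11\right)\right)} = \sqrt{-17326 - 3030} = \sqrt{-20356} = 2 i \sqrt{5089}$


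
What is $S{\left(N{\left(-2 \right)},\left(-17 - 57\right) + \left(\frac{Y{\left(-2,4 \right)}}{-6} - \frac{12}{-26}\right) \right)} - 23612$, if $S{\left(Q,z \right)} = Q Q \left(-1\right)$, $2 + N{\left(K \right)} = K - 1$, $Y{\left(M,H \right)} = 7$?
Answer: $-23637$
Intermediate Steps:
$N{\left(K \right)} = -3 + K$ ($N{\left(K \right)} = -2 + \left(K - 1\right) = -2 + \left(-1 + K\right) = -3 + K$)
$S{\left(Q,z \right)} = - Q^{2}$ ($S{\left(Q,z \right)} = Q^{2} \left(-1\right) = - Q^{2}$)
$S{\left(N{\left(-2 \right)},\left(-17 - 57\right) + \left(\frac{Y{\left(-2,4 \right)}}{-6} - \frac{12}{-26}\right) \right)} - 23612 = - \left(-3 - 2\right)^{2} - 23612 = - \left(-5\right)^{2} - 23612 = \left(-1\right) 25 - 23612 = -25 - 23612 = -23637$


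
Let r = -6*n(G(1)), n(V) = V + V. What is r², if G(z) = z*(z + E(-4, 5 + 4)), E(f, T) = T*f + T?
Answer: 97344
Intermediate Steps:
E(f, T) = T + T*f
G(z) = z*(-27 + z) (G(z) = z*(z + (5 + 4)*(1 - 4)) = z*(z + 9*(-3)) = z*(z - 27) = z*(-27 + z))
n(V) = 2*V
r = 312 (r = -12*1*(-27 + 1) = -12*1*(-26) = -12*(-26) = -6*(-52) = 312)
r² = 312² = 97344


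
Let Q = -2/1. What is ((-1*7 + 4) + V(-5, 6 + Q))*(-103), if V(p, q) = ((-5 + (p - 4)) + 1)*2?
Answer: 2987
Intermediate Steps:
Q = -2 (Q = -2*1 = -2)
V(p, q) = -16 + 2*p (V(p, q) = ((-5 + (-4 + p)) + 1)*2 = ((-9 + p) + 1)*2 = (-8 + p)*2 = -16 + 2*p)
((-1*7 + 4) + V(-5, 6 + Q))*(-103) = ((-1*7 + 4) + (-16 + 2*(-5)))*(-103) = ((-7 + 4) + (-16 - 10))*(-103) = (-3 - 26)*(-103) = -29*(-103) = 2987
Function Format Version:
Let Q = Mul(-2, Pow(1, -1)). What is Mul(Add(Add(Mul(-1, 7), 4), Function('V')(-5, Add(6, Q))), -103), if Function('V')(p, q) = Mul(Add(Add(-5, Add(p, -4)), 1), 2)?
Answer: 2987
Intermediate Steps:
Q = -2 (Q = Mul(-2, 1) = -2)
Function('V')(p, q) = Add(-16, Mul(2, p)) (Function('V')(p, q) = Mul(Add(Add(-5, Add(-4, p)), 1), 2) = Mul(Add(Add(-9, p), 1), 2) = Mul(Add(-8, p), 2) = Add(-16, Mul(2, p)))
Mul(Add(Add(Mul(-1, 7), 4), Function('V')(-5, Add(6, Q))), -103) = Mul(Add(Add(Mul(-1, 7), 4), Add(-16, Mul(2, -5))), -103) = Mul(Add(Add(-7, 4), Add(-16, -10)), -103) = Mul(Add(-3, -26), -103) = Mul(-29, -103) = 2987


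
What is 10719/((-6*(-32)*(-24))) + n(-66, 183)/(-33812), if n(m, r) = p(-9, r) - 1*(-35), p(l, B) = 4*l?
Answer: -10067395/4327936 ≈ -2.3261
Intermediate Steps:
n(m, r) = -1 (n(m, r) = 4*(-9) - 1*(-35) = -36 + 35 = -1)
10719/((-6*(-32)*(-24))) + n(-66, 183)/(-33812) = 10719/((-6*(-32)*(-24))) - 1/(-33812) = 10719/((192*(-24))) - 1*(-1/33812) = 10719/(-4608) + 1/33812 = 10719*(-1/4608) + 1/33812 = -1191/512 + 1/33812 = -10067395/4327936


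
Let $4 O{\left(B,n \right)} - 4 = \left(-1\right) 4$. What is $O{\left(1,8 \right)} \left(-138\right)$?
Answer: $0$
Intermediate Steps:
$O{\left(B,n \right)} = 0$ ($O{\left(B,n \right)} = 1 + \frac{\left(-1\right) 4}{4} = 1 + \frac{1}{4} \left(-4\right) = 1 - 1 = 0$)
$O{\left(1,8 \right)} \left(-138\right) = 0 \left(-138\right) = 0$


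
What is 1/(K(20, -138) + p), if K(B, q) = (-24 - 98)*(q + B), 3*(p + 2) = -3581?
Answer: 3/39601 ≈ 7.5756e-5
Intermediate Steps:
p = -3587/3 (p = -2 + (⅓)*(-3581) = -2 - 3581/3 = -3587/3 ≈ -1195.7)
K(B, q) = -122*B - 122*q (K(B, q) = -122*(B + q) = -122*B - 122*q)
1/(K(20, -138) + p) = 1/((-122*20 - 122*(-138)) - 3587/3) = 1/((-2440 + 16836) - 3587/3) = 1/(14396 - 3587/3) = 1/(39601/3) = 3/39601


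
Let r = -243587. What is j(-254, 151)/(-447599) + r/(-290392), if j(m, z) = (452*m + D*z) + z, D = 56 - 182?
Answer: 147849771349/129979168808 ≈ 1.1375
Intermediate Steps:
D = -126
j(m, z) = -125*z + 452*m (j(m, z) = (452*m - 126*z) + z = (-126*z + 452*m) + z = -125*z + 452*m)
j(-254, 151)/(-447599) + r/(-290392) = (-125*151 + 452*(-254))/(-447599) - 243587/(-290392) = (-18875 - 114808)*(-1/447599) - 243587*(-1/290392) = -133683*(-1/447599) + 243587/290392 = 133683/447599 + 243587/290392 = 147849771349/129979168808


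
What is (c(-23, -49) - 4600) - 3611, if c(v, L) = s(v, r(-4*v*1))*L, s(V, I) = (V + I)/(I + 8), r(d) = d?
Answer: -824481/100 ≈ -8244.8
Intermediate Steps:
s(V, I) = (I + V)/(8 + I)
c(v, L) = -3*L*v/(8 - 4*v) (c(v, L) = ((-4*v*1 + v)/(8 - 4*v*1))*L = ((-4*v + v)/(8 - 4*v))*L = ((-3*v)/(8 - 4*v))*L = (-3*v/(8 - 4*v))*L = -3*L*v/(8 - 4*v))
(c(-23, -49) - 4600) - 3611 = ((¾)*(-49)*(-23)/(-2 - 23) - 4600) - 3611 = ((¾)*(-49)*(-23)/(-25) - 4600) - 3611 = ((¾)*(-49)*(-23)*(-1/25) - 4600) - 3611 = (-3381/100 - 4600) - 3611 = -463381/100 - 3611 = -824481/100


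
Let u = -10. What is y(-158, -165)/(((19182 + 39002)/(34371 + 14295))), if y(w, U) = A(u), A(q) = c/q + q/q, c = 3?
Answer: 24333/41560 ≈ 0.58549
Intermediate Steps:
A(q) = 1 + 3/q (A(q) = 3/q + q/q = 3/q + 1 = 1 + 3/q)
y(w, U) = 7/10 (y(w, U) = (3 - 10)/(-10) = -⅒*(-7) = 7/10)
y(-158, -165)/(((19182 + 39002)/(34371 + 14295))) = 7/(10*(((19182 + 39002)/(34371 + 14295)))) = 7/(10*((58184/48666))) = 7/(10*((58184*(1/48666)))) = 7/(10*(29092/24333)) = (7/10)*(24333/29092) = 24333/41560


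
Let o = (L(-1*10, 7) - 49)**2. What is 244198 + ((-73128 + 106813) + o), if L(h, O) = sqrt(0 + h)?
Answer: 280274 - 98*I*sqrt(10) ≈ 2.8027e+5 - 309.9*I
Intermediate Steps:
L(h, O) = sqrt(h)
o = (-49 + I*sqrt(10))**2 (o = (sqrt(-1*10) - 49)**2 = (sqrt(-10) - 49)**2 = (I*sqrt(10) - 49)**2 = (-49 + I*sqrt(10))**2 ≈ 2391.0 - 309.9*I)
244198 + ((-73128 + 106813) + o) = 244198 + ((-73128 + 106813) + (49 - I*sqrt(10))**2) = 244198 + (33685 + (49 - I*sqrt(10))**2) = 277883 + (49 - I*sqrt(10))**2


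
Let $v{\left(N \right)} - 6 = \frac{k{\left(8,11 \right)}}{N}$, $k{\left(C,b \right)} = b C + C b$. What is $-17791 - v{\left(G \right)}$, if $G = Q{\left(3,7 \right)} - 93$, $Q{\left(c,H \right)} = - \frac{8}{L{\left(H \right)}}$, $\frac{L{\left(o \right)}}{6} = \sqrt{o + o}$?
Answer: $- \frac{9696180379}{544879} - \frac{1056 \sqrt{14}}{544879} \approx -17795.0$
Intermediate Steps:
$L{\left(o \right)} = 6 \sqrt{2} \sqrt{o}$ ($L{\left(o \right)} = 6 \sqrt{o + o} = 6 \sqrt{2 o} = 6 \sqrt{2} \sqrt{o}$)
$k{\left(C,b \right)} = 2 C b$ ($k{\left(C,b \right)} = C b + C b = 2 C b$)
$Q{\left(c,H \right)} = - \frac{2 \sqrt{2}}{3 \sqrt{H}}$ ($Q{\left(c,H \right)} = - \frac{8}{6 \sqrt{2} \sqrt{H}} = - 8 \frac{\sqrt{2}}{12 \sqrt{H}} = - \frac{2 \sqrt{2}}{3 \sqrt{H}}$)
$G = -93 - \frac{2 \sqrt{14}}{21}$ ($G = - \frac{2 \sqrt{2}}{3 \sqrt{7}} - 93 = - \frac{2 \sqrt{2} \frac{\sqrt{7}}{7}}{3} - 93 = - \frac{2 \sqrt{14}}{21} - 93 = -93 - \frac{2 \sqrt{14}}{21} \approx -93.356$)
$v{\left(N \right)} = 6 + \frac{176}{N}$ ($v{\left(N \right)} = 6 + \frac{2 \cdot 8 \cdot 11}{N} = 6 + \frac{176}{N}$)
$-17791 - v{\left(G \right)} = -17791 - \left(6 + \frac{176}{-93 - \frac{2 \sqrt{14}}{21}}\right) = -17797 - \frac{176}{-93 - \frac{2 \sqrt{14}}{21}}$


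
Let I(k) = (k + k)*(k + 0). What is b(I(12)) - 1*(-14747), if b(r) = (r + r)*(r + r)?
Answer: 346523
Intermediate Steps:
I(k) = 2*k² (I(k) = (2*k)*k = 2*k²)
b(r) = 4*r² (b(r) = (2*r)*(2*r) = 4*r²)
b(I(12)) - 1*(-14747) = 4*(2*12²)² - 1*(-14747) = 4*(2*144)² + 14747 = 4*288² + 14747 = 4*82944 + 14747 = 331776 + 14747 = 346523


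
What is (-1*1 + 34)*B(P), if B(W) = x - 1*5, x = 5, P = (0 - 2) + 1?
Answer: 0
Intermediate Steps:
P = -1 (P = -2 + 1 = -1)
B(W) = 0 (B(W) = 5 - 1*5 = 5 - 5 = 0)
(-1*1 + 34)*B(P) = (-1*1 + 34)*0 = (-1 + 34)*0 = 33*0 = 0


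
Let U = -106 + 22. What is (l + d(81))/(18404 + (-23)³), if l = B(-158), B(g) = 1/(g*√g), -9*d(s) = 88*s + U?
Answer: -2348/18711 + I*√158/155700468 ≈ -0.12549 + 8.0731e-8*I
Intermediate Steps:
U = -84
d(s) = 28/3 - 88*s/9 (d(s) = -(88*s - 84)/9 = -(-84 + 88*s)/9 = 28/3 - 88*s/9)
B(g) = g^(-3/2) (B(g) = 1/(g^(3/2)) = g^(-3/2))
l = I*√158/24964 (l = (-158)^(-3/2) = I*√158/24964 ≈ 0.00050352*I)
(l + d(81))/(18404 + (-23)³) = (I*√158/24964 + (28/3 - 88/9*81))/(18404 + (-23)³) = (I*√158/24964 + (28/3 - 792))/(18404 - 12167) = (I*√158/24964 - 2348/3)/6237 = (-2348/3 + I*√158/24964)*(1/6237) = -2348/18711 + I*√158/155700468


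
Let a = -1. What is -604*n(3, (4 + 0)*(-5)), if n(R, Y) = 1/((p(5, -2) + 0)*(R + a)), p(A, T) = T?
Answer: 151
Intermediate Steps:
n(R, Y) = 1/(2 - 2*R) (n(R, Y) = 1/((-2 + 0)*(R - 1)) = 1/(-2*(-1 + R)) = 1/(2 - 2*R))
-604*n(3, (4 + 0)*(-5)) = -(-604)/(-2 + 2*3) = -(-604)/(-2 + 6) = -(-604)/4 = -604*(-¼) = 151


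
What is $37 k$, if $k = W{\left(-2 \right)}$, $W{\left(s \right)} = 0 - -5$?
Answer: $185$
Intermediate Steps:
$W{\left(s \right)} = 5$ ($W{\left(s \right)} = 0 + 5 = 5$)
$k = 5$
$37 k = 37 \cdot 5 = 185$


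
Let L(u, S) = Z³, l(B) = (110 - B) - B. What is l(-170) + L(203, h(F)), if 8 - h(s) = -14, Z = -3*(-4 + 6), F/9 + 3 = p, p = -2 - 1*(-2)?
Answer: 234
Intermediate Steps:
p = 0 (p = -2 + 2 = 0)
F = -27 (F = -27 + 9*0 = -27 + 0 = -27)
Z = -6 (Z = -3*2 = -6)
h(s) = 22 (h(s) = 8 - 1*(-14) = 8 + 14 = 22)
l(B) = 110 - 2*B
L(u, S) = -216 (L(u, S) = (-6)³ = -216)
l(-170) + L(203, h(F)) = (110 - 2*(-170)) - 216 = (110 + 340) - 216 = 450 - 216 = 234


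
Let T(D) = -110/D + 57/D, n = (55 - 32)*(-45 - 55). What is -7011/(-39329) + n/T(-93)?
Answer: -8412101517/2084437 ≈ -4035.7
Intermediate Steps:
n = -2300 (n = 23*(-100) = -2300)
T(D) = -53/D
-7011/(-39329) + n/T(-93) = -7011/(-39329) - 2300/((-53/(-93))) = -7011*(-1/39329) - 2300/((-53*(-1/93))) = 7011/39329 - 2300/53/93 = 7011/39329 - 2300*93/53 = 7011/39329 - 213900/53 = -8412101517/2084437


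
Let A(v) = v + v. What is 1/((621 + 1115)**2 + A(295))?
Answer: 1/3014286 ≈ 3.3175e-7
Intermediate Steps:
A(v) = 2*v
1/((621 + 1115)**2 + A(295)) = 1/((621 + 1115)**2 + 2*295) = 1/(1736**2 + 590) = 1/(3013696 + 590) = 1/3014286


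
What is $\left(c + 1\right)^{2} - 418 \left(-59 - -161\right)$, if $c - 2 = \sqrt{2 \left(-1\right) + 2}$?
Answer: $-42627$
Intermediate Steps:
$c = 2$ ($c = 2 + \sqrt{2 \left(-1\right) + 2} = 2 + \sqrt{-2 + 2} = 2 + \sqrt{0} = 2 + 0 = 2$)
$\left(c + 1\right)^{2} - 418 \left(-59 - -161\right) = \left(2 + 1\right)^{2} - 418 \left(-59 - -161\right) = 3^{2} - 418 \left(-59 + 161\right) = 9 - 42636 = -42627$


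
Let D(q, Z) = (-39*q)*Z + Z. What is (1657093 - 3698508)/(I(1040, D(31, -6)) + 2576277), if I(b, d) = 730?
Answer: -2041415/2577007 ≈ -0.79216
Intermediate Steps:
D(q, Z) = Z - 39*Z*q (D(q, Z) = -39*Z*q + Z = Z - 39*Z*q)
(1657093 - 3698508)/(I(1040, D(31, -6)) + 2576277) = (1657093 - 3698508)/(730 + 2576277) = -2041415/2577007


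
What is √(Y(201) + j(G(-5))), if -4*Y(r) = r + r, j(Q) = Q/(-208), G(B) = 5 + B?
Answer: I*√402/2 ≈ 10.025*I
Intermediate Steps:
j(Q) = -Q/208 (j(Q) = Q*(-1/208) = -Q/208)
Y(r) = -r/2 (Y(r) = -(r + r)/4 = -r/2)
√(Y(201) + j(G(-5))) = √(-½*201 - (5 - 5)/208) = √(-201/2 - 1/208*0) = √(-201/2 + 0) = √(-201/2) = I*√402/2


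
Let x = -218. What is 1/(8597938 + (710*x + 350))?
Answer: 1/8443508 ≈ 1.1843e-7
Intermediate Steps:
1/(8597938 + (710*x + 350)) = 1/(8597938 + (710*(-218) + 350)) = 1/(8597938 + (-154780 + 350)) = 1/(8597938 - 154430) = 1/8443508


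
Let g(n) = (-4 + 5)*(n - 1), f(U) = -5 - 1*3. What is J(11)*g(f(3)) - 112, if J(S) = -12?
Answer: -4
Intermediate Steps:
f(U) = -8 (f(U) = -5 - 3 = -8)
g(n) = -1 + n (g(n) = 1*(-1 + n) = -1 + n)
J(11)*g(f(3)) - 112 = -12*(-1 - 8) - 112 = -12*(-9) - 112 = 108 - 112 = -4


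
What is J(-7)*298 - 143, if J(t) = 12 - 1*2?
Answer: 2837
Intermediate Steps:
J(t) = 10 (J(t) = 12 - 2 = 10)
J(-7)*298 - 143 = 10*298 - 143 = 2980 - 143 = 2837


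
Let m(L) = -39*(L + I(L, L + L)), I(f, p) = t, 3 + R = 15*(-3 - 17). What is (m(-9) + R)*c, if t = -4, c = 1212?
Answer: 247248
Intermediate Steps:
R = -303 (R = -3 + 15*(-3 - 17) = -3 + 15*(-20) = -3 - 300 = -303)
I(f, p) = -4
m(L) = 156 - 39*L (m(L) = -39*(L - 4) = -39*(-4 + L) = 156 - 39*L)
(m(-9) + R)*c = ((156 - 39*(-9)) - 303)*1212 = ((156 + 351) - 303)*1212 = (507 - 303)*1212 = 204*1212 = 247248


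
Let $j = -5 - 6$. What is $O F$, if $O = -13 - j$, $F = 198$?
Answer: $-396$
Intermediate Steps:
$j = -11$ ($j = -5 - 6 = -11$)
$O = -2$ ($O = -13 - -11 = -13 + 11 = -2$)
$O F = \left(-2\right) 198 = -396$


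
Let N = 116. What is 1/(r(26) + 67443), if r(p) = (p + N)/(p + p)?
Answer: 26/1753589 ≈ 1.4827e-5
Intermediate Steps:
r(p) = (116 + p)/(2*p) (r(p) = (p + 116)/(p + p) = (116 + p)/((2*p)) = (116 + p)*(1/(2*p)) = (116 + p)/(2*p))
1/(r(26) + 67443) = 1/((½)*(116 + 26)/26 + 67443) = 1/((½)*(1/26)*142 + 67443) = 1/(71/26 + 67443) = 1/(1753589/26) = 26/1753589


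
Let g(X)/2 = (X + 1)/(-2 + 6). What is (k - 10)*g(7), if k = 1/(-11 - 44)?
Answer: -2204/55 ≈ -40.073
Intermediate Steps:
g(X) = 1/2 + X/2 (g(X) = 2*((X + 1)/(-2 + 6)) = 2*((1 + X)/4) = 2*((1 + X)*(1/4)) = 2*(1/4 + X/4) = 1/2 + X/2)
k = -1/55 (k = 1/(-55) = -1/55 ≈ -0.018182)
(k - 10)*g(7) = (-1/55 - 10)*(1/2 + (1/2)*7) = -551*(1/2 + 7/2)/55 = -551/55*4 = -2204/55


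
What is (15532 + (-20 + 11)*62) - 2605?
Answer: 12369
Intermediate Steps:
(15532 + (-20 + 11)*62) - 2605 = (15532 - 9*62) - 2605 = (15532 - 558) - 2605 = 14974 - 2605 = 12369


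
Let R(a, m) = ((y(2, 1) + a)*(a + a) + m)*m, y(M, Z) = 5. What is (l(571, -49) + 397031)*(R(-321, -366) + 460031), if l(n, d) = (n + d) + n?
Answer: -29324685158460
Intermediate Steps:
l(n, d) = d + 2*n (l(n, d) = (d + n) + n = d + 2*n)
R(a, m) = m*(m + 2*a*(5 + a)) (R(a, m) = ((5 + a)*(a + a) + m)*m = ((5 + a)*(2*a) + m)*m = (2*a*(5 + a) + m)*m = (m + 2*a*(5 + a))*m = m*(m + 2*a*(5 + a)))
(l(571, -49) + 397031)*(R(-321, -366) + 460031) = ((-49 + 2*571) + 397031)*(-366*(-366 + 2*(-321)² + 10*(-321)) + 460031) = ((-49 + 1142) + 397031)*(-366*(-366 + 2*103041 - 3210) + 460031) = (1093 + 397031)*(-366*(-366 + 206082 - 3210) + 460031) = 398124*(-366*202506 + 460031) = 398124*(-74117196 + 460031) = 398124*(-73657165) = -29324685158460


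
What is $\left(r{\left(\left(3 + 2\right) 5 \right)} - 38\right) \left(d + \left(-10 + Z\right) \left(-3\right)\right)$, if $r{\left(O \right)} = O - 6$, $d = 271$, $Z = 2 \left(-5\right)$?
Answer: $-6289$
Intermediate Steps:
$Z = -10$
$r{\left(O \right)} = -6 + O$
$\left(r{\left(\left(3 + 2\right) 5 \right)} - 38\right) \left(d + \left(-10 + Z\right) \left(-3\right)\right) = \left(\left(-6 + \left(3 + 2\right) 5\right) - 38\right) \left(271 + \left(-10 - 10\right) \left(-3\right)\right) = \left(\left(-6 + 5 \cdot 5\right) - 38\right) \left(271 - -60\right) = \left(\left(-6 + 25\right) - 38\right) \left(271 + 60\right) = \left(19 - 38\right) 331 = \left(-19\right) 331 = -6289$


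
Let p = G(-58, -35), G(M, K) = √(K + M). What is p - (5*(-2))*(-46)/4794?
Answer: -230/2397 + I*√93 ≈ -0.095953 + 9.6436*I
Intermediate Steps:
p = I*√93 (p = √(-35 - 58) = √(-93) = I*√93 ≈ 9.6436*I)
p - (5*(-2))*(-46)/4794 = I*√93 - (5*(-2))*(-46)/4794 = I*√93 - (-10*(-46))/4794 = I*√93 - 460/4794 = I*√93 - 1*230/2397 = I*√93 - 230/2397 = -230/2397 + I*√93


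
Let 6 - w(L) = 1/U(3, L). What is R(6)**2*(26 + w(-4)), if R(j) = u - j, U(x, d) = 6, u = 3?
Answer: 573/2 ≈ 286.50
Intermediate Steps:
w(L) = 35/6 (w(L) = 6 - 1/6 = 35/6)
R(j) = 3 - j
R(6)**2*(26 + w(-4)) = (3 - 1*6)**2*(26 + 35/6) = (3 - 6)**2*(191/6) = (-3)**2*(191/6) = 9*(191/6) = 573/2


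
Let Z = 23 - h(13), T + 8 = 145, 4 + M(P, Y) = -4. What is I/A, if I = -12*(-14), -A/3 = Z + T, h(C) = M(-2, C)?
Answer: -⅓ ≈ -0.33333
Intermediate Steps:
M(P, Y) = -8 (M(P, Y) = -4 - 4 = -8)
T = 137 (T = -8 + 145 = 137)
h(C) = -8
Z = 31 (Z = 23 - 1*(-8) = 23 + 8 = 31)
A = -504 (A = -3*(31 + 137) = -3*168 = -504)
I = 168
I/A = 168/(-504) = 168*(-1/504) = -⅓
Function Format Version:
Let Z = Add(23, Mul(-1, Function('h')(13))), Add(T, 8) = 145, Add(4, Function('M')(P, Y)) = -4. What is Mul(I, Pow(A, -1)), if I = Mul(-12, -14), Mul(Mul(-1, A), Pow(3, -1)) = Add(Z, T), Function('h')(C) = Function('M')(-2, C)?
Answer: Rational(-1, 3) ≈ -0.33333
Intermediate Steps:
Function('M')(P, Y) = -8 (Function('M')(P, Y) = Add(-4, -4) = -8)
T = 137 (T = Add(-8, 145) = 137)
Function('h')(C) = -8
Z = 31 (Z = Add(23, Mul(-1, -8)) = Add(23, 8) = 31)
A = -504 (A = Mul(-3, Add(31, 137)) = Mul(-3, 168) = -504)
I = 168
Mul(I, Pow(A, -1)) = Mul(168, Pow(-504, -1)) = Mul(168, Rational(-1, 504)) = Rational(-1, 3)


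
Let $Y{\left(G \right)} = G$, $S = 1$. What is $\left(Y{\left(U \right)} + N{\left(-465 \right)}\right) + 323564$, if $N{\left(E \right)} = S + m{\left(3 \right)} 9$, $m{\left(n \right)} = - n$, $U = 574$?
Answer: $324112$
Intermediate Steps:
$N{\left(E \right)} = -26$ ($N{\left(E \right)} = 1 + \left(-1\right) 3 \cdot 9 = 1 - 27 = -26$)
$\left(Y{\left(U \right)} + N{\left(-465 \right)}\right) + 323564 = \left(574 - 26\right) + 323564 = 548 + 323564 = 324112$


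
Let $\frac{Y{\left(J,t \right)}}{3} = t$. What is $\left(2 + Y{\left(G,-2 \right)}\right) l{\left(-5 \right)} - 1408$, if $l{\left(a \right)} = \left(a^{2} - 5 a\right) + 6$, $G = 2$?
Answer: $-1632$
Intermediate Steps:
$Y{\left(J,t \right)} = 3 t$
$l{\left(a \right)} = 6 + a^{2} - 5 a$
$\left(2 + Y{\left(G,-2 \right)}\right) l{\left(-5 \right)} - 1408 = \left(2 + 3 \left(-2\right)\right) \left(6 + \left(-5\right)^{2} - -25\right) - 1408 = \left(2 - 6\right) \left(6 + 25 + 25\right) - 1408 = \left(-4\right) 56 - 1408 = -224 - 1408 = -1632$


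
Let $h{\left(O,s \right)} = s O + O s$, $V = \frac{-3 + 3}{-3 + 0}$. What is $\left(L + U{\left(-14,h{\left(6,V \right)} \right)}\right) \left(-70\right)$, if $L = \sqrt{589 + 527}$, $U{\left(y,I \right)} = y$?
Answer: $980 - 420 \sqrt{31} \approx -1358.5$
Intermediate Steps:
$V = 0$ ($V = \frac{0}{-3} = 0 \left(- \frac{1}{3}\right) = 0$)
$h{\left(O,s \right)} = 2 O s$ ($h{\left(O,s \right)} = O s + O s = 2 O s$)
$L = 6 \sqrt{31}$ ($L = \sqrt{1116} = 6 \sqrt{31} \approx 33.407$)
$\left(L + U{\left(-14,h{\left(6,V \right)} \right)}\right) \left(-70\right) = \left(6 \sqrt{31} - 14\right) \left(-70\right) = \left(-14 + 6 \sqrt{31}\right) \left(-70\right) = 980 - 420 \sqrt{31}$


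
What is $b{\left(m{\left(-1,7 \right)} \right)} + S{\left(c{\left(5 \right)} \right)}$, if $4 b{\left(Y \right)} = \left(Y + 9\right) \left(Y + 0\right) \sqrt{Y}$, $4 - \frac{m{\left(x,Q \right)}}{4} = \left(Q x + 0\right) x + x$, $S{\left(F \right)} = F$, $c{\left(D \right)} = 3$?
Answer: $3 - 4 i \sqrt{2} \approx 3.0 - 5.6569 i$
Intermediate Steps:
$m{\left(x,Q \right)} = 16 - 4 x - 4 Q x^{2}$ ($m{\left(x,Q \right)} = 16 - 4 \left(\left(Q x + 0\right) x + x\right) = 16 - 4 \left(Q x x + x\right) = 16 - 4 \left(Q x^{2} + x\right) = 16 - 4 \left(x + Q x^{2}\right) = 16 - \left(4 x + 4 Q x^{2}\right) = 16 - 4 x - 4 Q x^{2}$)
$b{\left(Y \right)} = \frac{Y^{\frac{3}{2}} \left(9 + Y\right)}{4}$ ($b{\left(Y \right)} = \frac{\left(Y + 9\right) \left(Y + 0\right) \sqrt{Y}}{4} = \frac{\left(9 + Y\right) Y \sqrt{Y}}{4} = \frac{Y \left(9 + Y\right) \sqrt{Y}}{4} = \frac{Y^{\frac{3}{2}} \left(9 + Y\right)}{4}$)
$b{\left(m{\left(-1,7 \right)} \right)} + S{\left(c{\left(5 \right)} \right)} = \frac{\left(16 - -4 - 28 \left(-1\right)^{2}\right)^{\frac{3}{2}} \left(9 - \left(-20 + 28\right)\right)}{4} + 3 = \frac{\left(16 + 4 - 28 \cdot 1\right)^{\frac{3}{2}} \left(9 + \left(16 + 4 - 28 \cdot 1\right)\right)}{4} + 3 = \frac{\left(16 + 4 - 28\right)^{\frac{3}{2}} \left(9 + \left(16 + 4 - 28\right)\right)}{4} + 3 = \frac{\left(-8\right)^{\frac{3}{2}} \left(9 - 8\right)}{4} + 3 = \frac{1}{4} \left(- 16 i \sqrt{2}\right) 1 + 3 = - 4 i \sqrt{2} + 3 = 3 - 4 i \sqrt{2}$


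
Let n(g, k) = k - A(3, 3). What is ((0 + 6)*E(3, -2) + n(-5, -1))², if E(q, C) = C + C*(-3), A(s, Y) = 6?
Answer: 289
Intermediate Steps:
E(q, C) = -2*C (E(q, C) = C - 3*C = -2*C)
n(g, k) = -6 + k (n(g, k) = k - 1*6 = k - 6 = -6 + k)
((0 + 6)*E(3, -2) + n(-5, -1))² = ((0 + 6)*(-2*(-2)) + (-6 - 1))² = (6*4 - 7)² = (24 - 7)² = 17² = 289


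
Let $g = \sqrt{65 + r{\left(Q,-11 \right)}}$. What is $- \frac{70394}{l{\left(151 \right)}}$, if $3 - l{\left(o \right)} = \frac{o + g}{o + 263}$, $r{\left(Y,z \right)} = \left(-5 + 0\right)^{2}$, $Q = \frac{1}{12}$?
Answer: $- \frac{31795139556}{1190191} - \frac{87429348 \sqrt{10}}{1190191} \approx -26947.0$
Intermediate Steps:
$Q = \frac{1}{12} \approx 0.083333$
$r{\left(Y,z \right)} = 25$ ($r{\left(Y,z \right)} = \left(-5\right)^{2} = 25$)
$g = 3 \sqrt{10}$ ($g = \sqrt{65 + 25} = \sqrt{90} = 3 \sqrt{10} \approx 9.4868$)
$l{\left(o \right)} = 3 - \frac{o + 3 \sqrt{10}}{263 + o}$ ($l{\left(o \right)} = 3 - \frac{o + 3 \sqrt{10}}{o + 263} = 3 - \frac{o + 3 \sqrt{10}}{263 + o}$)
$- \frac{70394}{l{\left(151 \right)}} = - \frac{70394}{\frac{1}{263 + 151} \left(789 - 3 \sqrt{10} + 2 \cdot 151\right)} = - \frac{70394}{\frac{1}{414} \left(789 - 3 \sqrt{10} + 302\right)} = - \frac{70394}{\frac{1}{414} \left(1091 - 3 \sqrt{10}\right)} = - \frac{70394}{\frac{1091}{414} - \frac{\sqrt{10}}{138}}$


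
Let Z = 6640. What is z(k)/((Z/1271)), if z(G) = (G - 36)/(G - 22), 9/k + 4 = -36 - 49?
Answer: 583389/1865840 ≈ 0.31267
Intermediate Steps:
k = -9/89 (k = 9/(-4 + (-36 - 49)) = 9/(-4 - 85) = 9/(-89) = 9*(-1/89) = -9/89 ≈ -0.10112)
z(G) = (-36 + G)/(-22 + G)
z(k)/((Z/1271)) = ((-36 - 9/89)/(-22 - 9/89))/((6640/1271)) = (-3213/89/(-1967/89))/((6640*(1/1271))) = (-89/1967*(-3213/89))/(6640/1271) = (459/281)*(1271/6640) = 583389/1865840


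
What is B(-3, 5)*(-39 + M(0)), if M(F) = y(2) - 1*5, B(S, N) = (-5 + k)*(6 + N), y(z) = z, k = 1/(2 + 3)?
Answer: 11088/5 ≈ 2217.6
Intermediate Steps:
k = ⅕ (k = 1/5 = ⅕ ≈ 0.20000)
B(S, N) = -144/5 - 24*N/5 (B(S, N) = (-5 + ⅕)*(6 + N) = -24*(6 + N)/5 = -144/5 - 24*N/5)
M(F) = -3 (M(F) = 2 - 1*5 = 2 - 5 = -3)
B(-3, 5)*(-39 + M(0)) = (-144/5 - 24/5*5)*(-39 - 3) = (-144/5 - 24)*(-42) = -264/5*(-42) = 11088/5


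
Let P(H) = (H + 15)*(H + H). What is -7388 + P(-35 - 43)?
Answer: 2440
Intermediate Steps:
P(H) = 2*H*(15 + H) (P(H) = (15 + H)*(2*H) = 2*H*(15 + H))
-7388 + P(-35 - 43) = -7388 + 2*(-35 - 43)*(15 + (-35 - 43)) = -7388 + 2*(-78)*(15 - 78) = -7388 + 2*(-78)*(-63) = -7388 + 9828 = 2440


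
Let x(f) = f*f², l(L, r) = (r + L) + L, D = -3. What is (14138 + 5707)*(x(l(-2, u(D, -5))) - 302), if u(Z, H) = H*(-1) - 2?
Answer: -6013035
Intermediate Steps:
u(Z, H) = -2 - H (u(Z, H) = -H - 2 = -2 - H)
l(L, r) = r + 2*L (l(L, r) = (L + r) + L = r + 2*L)
x(f) = f³
(14138 + 5707)*(x(l(-2, u(D, -5))) - 302) = (14138 + 5707)*(((-2 - 1*(-5)) + 2*(-2))³ - 302) = 19845*(((-2 + 5) - 4)³ - 302) = 19845*((3 - 4)³ - 302) = 19845*((-1)³ - 302) = 19845*(-1 - 302) = 19845*(-303) = -6013035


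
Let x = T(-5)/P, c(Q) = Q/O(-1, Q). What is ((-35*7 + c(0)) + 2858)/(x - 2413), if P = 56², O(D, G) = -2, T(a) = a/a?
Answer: -2731456/2522389 ≈ -1.0829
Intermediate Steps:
T(a) = 1
c(Q) = -Q/2 (c(Q) = Q/(-2) = Q*(-½) = -Q/2)
P = 3136
x = 1/3136 ≈ 0.00031888
((-35*7 + c(0)) + 2858)/(x - 2413) = ((-35*7 - ½*0) + 2858)/(1/3136 - 2413) = ((-245 + 0) + 2858)/(-7567167/3136) = (-245 + 2858)*(-3136/7567167) = 2613*(-3136/7567167) = -2731456/2522389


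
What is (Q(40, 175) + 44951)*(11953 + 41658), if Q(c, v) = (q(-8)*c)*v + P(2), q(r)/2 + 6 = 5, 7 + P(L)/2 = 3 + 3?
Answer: 1659206839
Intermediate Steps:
P(L) = -2 (P(L) = -14 + 2*(3 + 3) = -14 + 2*6 = -14 + 12 = -2)
q(r) = -2 (q(r) = -12 + 2*5 = -12 + 10 = -2)
Q(c, v) = -2 - 2*c*v (Q(c, v) = (-2*c)*v - 2 = -2*c*v - 2 = -2 - 2*c*v)
(Q(40, 175) + 44951)*(11953 + 41658) = ((-2 - 2*40*175) + 44951)*(11953 + 41658) = ((-2 - 14000) + 44951)*53611 = (-14002 + 44951)*53611 = 30949*53611 = 1659206839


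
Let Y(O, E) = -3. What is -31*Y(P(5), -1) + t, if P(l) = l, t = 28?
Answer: 121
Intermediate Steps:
-31*Y(P(5), -1) + t = -31*(-3) + 28 = 93 + 28 = 121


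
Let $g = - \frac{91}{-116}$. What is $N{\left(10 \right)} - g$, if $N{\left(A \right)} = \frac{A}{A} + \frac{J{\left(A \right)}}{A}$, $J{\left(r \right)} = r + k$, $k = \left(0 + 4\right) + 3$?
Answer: $\frac{1111}{580} \approx 1.9155$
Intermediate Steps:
$k = 7$ ($k = 4 + 3 = 7$)
$g = \frac{91}{116}$ ($g = \left(-91\right) \left(- \frac{1}{116}\right) = \frac{91}{116} \approx 0.78448$)
$J{\left(r \right)} = 7 + r$ ($J{\left(r \right)} = r + 7 = 7 + r$)
$N{\left(A \right)} = 1 + \frac{7 + A}{A}$ ($N{\left(A \right)} = \frac{A}{A} + \frac{7 + A}{A} = 1 + \frac{7 + A}{A}$)
$N{\left(10 \right)} - g = \left(2 + \frac{7}{10}\right) - \frac{91}{116} = \frac{27}{10} - \frac{91}{116} = \frac{1111}{580}$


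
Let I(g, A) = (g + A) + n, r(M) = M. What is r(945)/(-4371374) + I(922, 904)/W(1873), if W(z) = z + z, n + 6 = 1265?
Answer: 481505315/584827393 ≈ 0.82333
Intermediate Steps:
n = 1259 (n = -6 + 1265 = 1259)
W(z) = 2*z
I(g, A) = 1259 + A + g (I(g, A) = (g + A) + 1259 = (A + g) + 1259 = 1259 + A + g)
r(945)/(-4371374) + I(922, 904)/W(1873) = 945/(-4371374) + (1259 + 904 + 922)/((2*1873)) = 945*(-1/4371374) + 3085/3746 = -135/624482 + 3085*(1/3746) = -135/624482 + 3085/3746 = 481505315/584827393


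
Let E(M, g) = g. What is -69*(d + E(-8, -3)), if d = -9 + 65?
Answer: -3657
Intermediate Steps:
d = 56
-69*(d + E(-8, -3)) = -69*(56 - 3) = -69*53 = -3657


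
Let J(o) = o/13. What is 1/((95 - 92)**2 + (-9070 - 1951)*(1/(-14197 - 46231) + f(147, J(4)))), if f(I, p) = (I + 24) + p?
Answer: -785564/1483123538927 ≈ -5.2967e-7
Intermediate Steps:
J(o) = o/13 (J(o) = o*(1/13) = o/13)
f(I, p) = 24 + I + p (f(I, p) = (24 + I) + p = 24 + I + p)
1/((95 - 92)**2 + (-9070 - 1951)*(1/(-14197 - 46231) + f(147, J(4)))) = 1/((95 - 92)**2 + (-9070 - 1951)*(1/(-14197 - 46231) + (24 + 147 + (1/13)*4))) = 1/(3**2 - 11021*(1/(-60428) + (24 + 147 + 4/13))) = 1/(9 - 11021*(-1/60428 + 2227/13)) = 1/(9 - 11021*134573143/785564) = 1/(9 - 1483130609003/785564) = 1/(-1483123538927/785564) = -785564/1483123538927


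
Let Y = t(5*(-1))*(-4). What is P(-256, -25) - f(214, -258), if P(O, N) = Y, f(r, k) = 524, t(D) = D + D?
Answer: -484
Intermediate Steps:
t(D) = 2*D
Y = 40 (Y = (2*(5*(-1)))*(-4) = (2*(-5))*(-4) = -10*(-4) = 40)
P(O, N) = 40
P(-256, -25) - f(214, -258) = 40 - 1*524 = 40 - 524 = -484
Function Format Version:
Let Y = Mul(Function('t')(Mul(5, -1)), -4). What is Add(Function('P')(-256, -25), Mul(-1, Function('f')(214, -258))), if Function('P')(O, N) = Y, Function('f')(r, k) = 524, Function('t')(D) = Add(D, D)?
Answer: -484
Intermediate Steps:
Function('t')(D) = Mul(2, D)
Y = 40 (Y = Mul(Mul(2, Mul(5, -1)), -4) = Mul(Mul(2, -5), -4) = Mul(-10, -4) = 40)
Function('P')(O, N) = 40
Add(Function('P')(-256, -25), Mul(-1, Function('f')(214, -258))) = Add(40, Mul(-1, 524)) = Add(40, -524) = -484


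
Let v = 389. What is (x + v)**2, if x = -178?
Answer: 44521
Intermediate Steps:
(x + v)**2 = (-178 + 389)**2 = 211**2 = 44521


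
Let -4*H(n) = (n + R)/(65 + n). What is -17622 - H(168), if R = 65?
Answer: -70487/4 ≈ -17622.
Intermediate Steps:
H(n) = -¼ (H(n) = -(n + 65)/(4*(65 + n)) = -(65 + n)/(4*(65 + n)) = -¼*1 = -¼)
-17622 - H(168) = -17622 - 1*(-¼) = -17622 + ¼ = -70487/4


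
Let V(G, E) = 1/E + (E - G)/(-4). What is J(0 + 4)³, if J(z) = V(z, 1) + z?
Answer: 12167/64 ≈ 190.11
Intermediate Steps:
V(G, E) = 1/E - E/4 + G/4 (V(G, E) = 1/E + (E - G)*(-¼) = 1/E + (-E/4 + G/4) = 1/E - E/4 + G/4)
J(z) = ¾ + 5*z/4 (J(z) = (¼)*(4 - 1*1*(1 - z))/1 + z = (¼)*1*(4 + (-1 + z)) + z = (¼)*1*(3 + z) + z = (¾ + z/4) + z = ¾ + 5*z/4)
J(0 + 4)³ = (¾ + 5*(0 + 4)/4)³ = (¾ + (5/4)*4)³ = (¾ + 5)³ = (23/4)³ = 12167/64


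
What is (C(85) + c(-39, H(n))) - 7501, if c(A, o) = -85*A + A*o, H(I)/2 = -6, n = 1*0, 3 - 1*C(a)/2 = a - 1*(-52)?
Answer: -3986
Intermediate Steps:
C(a) = -98 - 2*a (C(a) = 6 - 2*(a - 1*(-52)) = 6 - 2*(a + 52) = 6 - 2*(52 + a) = 6 + (-104 - 2*a) = -98 - 2*a)
n = 0
H(I) = -12 (H(I) = 2*(-6) = -12)
(C(85) + c(-39, H(n))) - 7501 = ((-98 - 2*85) - 39*(-85 - 12)) - 7501 = ((-98 - 170) - 39*(-97)) - 7501 = (-268 + 3783) - 7501 = 3515 - 7501 = -3986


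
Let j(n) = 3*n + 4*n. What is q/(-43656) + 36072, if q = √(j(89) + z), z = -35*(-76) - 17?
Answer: 36072 - √3266/43656 ≈ 36072.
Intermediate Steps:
j(n) = 7*n
z = 2643 (z = 2660 - 17 = 2643)
q = √3266 (q = √(7*89 + 2643) = √(623 + 2643) = √3266 ≈ 57.149)
q/(-43656) + 36072 = √3266/(-43656) + 36072 = √3266*(-1/43656) + 36072 = -√3266/43656 + 36072 = 36072 - √3266/43656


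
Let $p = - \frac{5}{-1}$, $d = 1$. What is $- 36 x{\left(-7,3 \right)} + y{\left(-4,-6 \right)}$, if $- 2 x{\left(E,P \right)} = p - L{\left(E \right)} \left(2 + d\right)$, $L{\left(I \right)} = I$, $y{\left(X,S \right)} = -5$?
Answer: $463$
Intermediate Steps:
$p = 5$ ($p = \left(-5\right) \left(-1\right) = 5$)
$x{\left(E,P \right)} = - \frac{5}{2} + \frac{3 E}{2}$ ($x{\left(E,P \right)} = - \frac{5 - E \left(2 + 1\right)}{2} = - \frac{5 - E 3}{2} = - \frac{5 - 3 E}{2} = - \frac{5}{2} + \frac{3 E}{2}$)
$- 36 x{\left(-7,3 \right)} + y{\left(-4,-6 \right)} = - 36 \left(- \frac{5}{2} + \frac{3}{2} \left(-7\right)\right) - 5 = - 36 \left(- \frac{5}{2} - \frac{21}{2}\right) - 5 = \left(-36\right) \left(-13\right) - 5 = 468 - 5 = 463$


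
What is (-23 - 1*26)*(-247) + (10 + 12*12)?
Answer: 12257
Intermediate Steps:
(-23 - 1*26)*(-247) + (10 + 12*12) = (-23 - 26)*(-247) + (10 + 144) = -49*(-247) + 154 = 12103 + 154 = 12257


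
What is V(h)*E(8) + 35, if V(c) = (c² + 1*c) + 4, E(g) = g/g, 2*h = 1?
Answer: 159/4 ≈ 39.750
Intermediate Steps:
h = ½ (h = (½)*1 = ½ ≈ 0.50000)
E(g) = 1
V(c) = 4 + c + c² (V(c) = (c² + c) + 4 = (c + c²) + 4 = 4 + c + c²)
V(h)*E(8) + 35 = (4 + ½ + (½)²)*1 + 35 = (4 + ½ + ¼)*1 + 35 = (19/4)*1 + 35 = 19/4 + 35 = 159/4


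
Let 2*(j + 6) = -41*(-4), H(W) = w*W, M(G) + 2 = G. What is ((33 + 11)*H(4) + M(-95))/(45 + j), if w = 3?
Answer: 431/121 ≈ 3.5620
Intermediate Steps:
M(G) = -2 + G
H(W) = 3*W
j = 76 (j = -6 + (-41*(-4))/2 = -6 + (1/2)*164 = -6 + 82 = 76)
((33 + 11)*H(4) + M(-95))/(45 + j) = ((33 + 11)*(3*4) + (-2 - 95))/(45 + 76) = (44*12 - 97)/121 = (528 - 97)*(1/121) = 431*(1/121) = 431/121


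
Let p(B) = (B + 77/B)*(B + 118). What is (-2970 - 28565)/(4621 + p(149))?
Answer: -939743/1327351 ≈ -0.70798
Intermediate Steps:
p(B) = (118 + B)*(B + 77/B) (p(B) = (B + 77/B)*(118 + B) = (118 + B)*(B + 77/B))
(-2970 - 28565)/(4621 + p(149)) = (-2970 - 28565)/(4621 + (77 + 149² + 118*149 + 9086/149)) = -31535/(4621 + (77 + 22201 + 17582 + 9086*(1/149))) = -31535/(4621 + (77 + 22201 + 17582 + 9086/149)) = -31535/(4621 + 5948226/149) = -31535/6636755/149 = -31535*149/6636755 = -939743/1327351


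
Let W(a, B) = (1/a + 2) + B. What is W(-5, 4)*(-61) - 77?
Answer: -2154/5 ≈ -430.80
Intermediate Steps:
W(a, B) = 2 + B + 1/a (W(a, B) = (1/a + 2) + B = (2 + 1/a) + B = 2 + B + 1/a)
W(-5, 4)*(-61) - 77 = (2 + 4 + 1/(-5))*(-61) - 77 = (2 + 4 - 1/5)*(-61) - 77 = (29/5)*(-61) - 77 = -1769/5 - 77 = -2154/5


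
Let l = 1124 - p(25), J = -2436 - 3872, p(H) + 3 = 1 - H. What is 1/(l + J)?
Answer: -1/5157 ≈ -0.00019391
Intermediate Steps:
p(H) = -2 - H (p(H) = -3 + (1 - H) = -2 - H)
J = -6308
l = 1151 (l = 1124 - (-2 - 1*25) = 1124 - (-2 - 25) = 1124 - 1*(-27) = 1124 + 27 = 1151)
1/(l + J) = 1/(1151 - 6308) = 1/(-5157) = -1/5157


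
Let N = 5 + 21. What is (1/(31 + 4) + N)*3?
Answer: 2733/35 ≈ 78.086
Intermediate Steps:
N = 26
(1/(31 + 4) + N)*3 = (1/(31 + 4) + 26)*3 = (1/35 + 26)*3 = (911/35)*3 = 2733/35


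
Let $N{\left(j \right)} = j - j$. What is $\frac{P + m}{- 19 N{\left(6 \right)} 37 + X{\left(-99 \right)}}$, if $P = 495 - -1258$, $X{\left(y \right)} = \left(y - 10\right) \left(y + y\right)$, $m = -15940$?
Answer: $- \frac{4729}{7194} \approx -0.65735$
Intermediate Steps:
$N{\left(j \right)} = 0$
$X{\left(y \right)} = 2 y \left(-10 + y\right)$ ($X{\left(y \right)} = \left(-10 + y\right) 2 y = 2 y \left(-10 + y\right)$)
$P = 1753$ ($P = 495 + 1258 = 1753$)
$\frac{P + m}{- 19 N{\left(6 \right)} 37 + X{\left(-99 \right)}} = \frac{1753 - 15940}{\left(-19\right) 0 \cdot 37 + 2 \left(-99\right) \left(-10 - 99\right)} = - \frac{14187}{0 \cdot 37 + 2 \left(-99\right) \left(-109\right)} = - \frac{14187}{0 + 21582} = - \frac{14187}{21582} = \left(-14187\right) \frac{1}{21582} = - \frac{4729}{7194}$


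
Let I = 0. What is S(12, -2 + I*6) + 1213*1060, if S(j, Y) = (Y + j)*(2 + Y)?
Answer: 1285780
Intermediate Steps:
S(j, Y) = (2 + Y)*(Y + j)
S(12, -2 + I*6) + 1213*1060 = ((-2 + 0*6)**2 + 2*(-2 + 0*6) + 2*12 + (-2 + 0*6)*12) + 1213*1060 = ((-2 + 0)**2 + 2*(-2 + 0) + 24 + (-2 + 0)*12) + 1285780 = ((-2)**2 + 2*(-2) + 24 - 2*12) + 1285780 = (4 - 4 + 24 - 24) + 1285780 = 0 + 1285780 = 1285780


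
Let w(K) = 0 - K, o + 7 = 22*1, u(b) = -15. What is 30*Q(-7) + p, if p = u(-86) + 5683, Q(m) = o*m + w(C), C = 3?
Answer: 2428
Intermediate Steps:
o = 15 (o = -7 + 22*1 = -7 + 22 = 15)
w(K) = -K
Q(m) = -3 + 15*m (Q(m) = 15*m - 1*3 = 15*m - 3 = -3 + 15*m)
p = 5668 (p = -15 + 5683 = 5668)
30*Q(-7) + p = 30*(-3 + 15*(-7)) + 5668 = 30*(-3 - 105) + 5668 = 30*(-108) + 5668 = -3240 + 5668 = 2428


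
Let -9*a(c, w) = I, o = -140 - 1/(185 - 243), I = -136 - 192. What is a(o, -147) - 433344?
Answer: -3899768/9 ≈ -4.3331e+5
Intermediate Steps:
I = -328
o = -8119/58 (o = -140 - 1/(-58) = -140 - 1*(-1/58) = -140 + 1/58 = -8119/58 ≈ -139.98)
a(c, w) = 328/9 (a(c, w) = -1/9*(-328) = 328/9)
a(o, -147) - 433344 = 328/9 - 433344 = -3899768/9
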